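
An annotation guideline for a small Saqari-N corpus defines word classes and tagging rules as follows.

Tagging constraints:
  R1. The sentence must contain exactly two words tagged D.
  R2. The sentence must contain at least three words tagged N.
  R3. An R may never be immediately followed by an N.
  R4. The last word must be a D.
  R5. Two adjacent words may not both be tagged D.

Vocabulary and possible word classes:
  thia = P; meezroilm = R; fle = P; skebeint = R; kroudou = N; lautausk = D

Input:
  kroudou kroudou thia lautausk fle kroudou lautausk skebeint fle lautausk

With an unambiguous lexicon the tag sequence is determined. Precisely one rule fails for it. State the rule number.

1

Fixed tagging: N N P D P N D R P D.
Checking each rule: R1 violated, R2 holds, R3 holds, R4 holds, R5 holds.
Only rule 1 fails.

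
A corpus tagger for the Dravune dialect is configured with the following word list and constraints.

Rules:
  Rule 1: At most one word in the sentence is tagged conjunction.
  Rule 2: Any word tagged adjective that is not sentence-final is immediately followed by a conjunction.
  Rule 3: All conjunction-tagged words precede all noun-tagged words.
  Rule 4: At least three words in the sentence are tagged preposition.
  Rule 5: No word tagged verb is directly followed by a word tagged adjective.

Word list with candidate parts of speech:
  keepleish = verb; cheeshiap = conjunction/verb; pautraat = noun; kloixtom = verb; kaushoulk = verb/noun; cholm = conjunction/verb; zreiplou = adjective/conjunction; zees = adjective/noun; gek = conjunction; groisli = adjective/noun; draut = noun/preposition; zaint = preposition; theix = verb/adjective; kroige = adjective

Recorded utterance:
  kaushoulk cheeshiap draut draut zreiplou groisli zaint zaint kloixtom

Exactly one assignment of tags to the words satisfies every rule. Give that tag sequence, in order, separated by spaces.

verb verb preposition preposition conjunction noun preposition preposition verb

Candidates per position — 1:kaushoulk {verb,noun}; 2:cheeshiap {conjunction,verb}; 3:draut {noun,preposition}; 4:draut {noun,preposition}; 5:zreiplou {adjective,conjunction}; 6:groisli {adjective,noun}; 7:zaint {preposition}; 8:zaint {preposition}; 9:kloixtom {verb}.
At position 5, choosing adjective makes rule 2 impossible to satisfy; hence conjunction.
At position 6, choosing adjective makes rule 2 impossible to satisfy; hence noun.
At position 1, choosing noun makes rule 3 impossible to satisfy; hence verb.
At position 2, choosing conjunction makes rule 1 impossible to satisfy; hence verb.
At position 3, choosing noun makes rule 3 impossible to satisfy; hence preposition.
At position 4, choosing noun makes rule 3 impossible to satisfy; hence preposition.
That leaves exactly one tagging: verb verb preposition preposition conjunction noun preposition preposition verb.
Check: rule 1 holds; rule 2 holds; rule 3 holds; rule 4 holds; rule 5 holds.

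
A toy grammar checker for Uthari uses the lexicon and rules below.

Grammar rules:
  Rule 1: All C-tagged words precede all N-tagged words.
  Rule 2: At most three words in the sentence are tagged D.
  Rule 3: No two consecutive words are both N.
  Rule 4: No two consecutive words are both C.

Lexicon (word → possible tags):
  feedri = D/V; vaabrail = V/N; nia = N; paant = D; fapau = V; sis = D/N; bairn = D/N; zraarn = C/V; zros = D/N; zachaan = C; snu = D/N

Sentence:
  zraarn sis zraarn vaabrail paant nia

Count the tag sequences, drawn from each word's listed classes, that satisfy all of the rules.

Candidates per position — 1:zraarn {C,V}; 2:sis {D,N}; 3:zraarn {C,V}; 4:vaabrail {V,N}; 5:paant {D}; 6:nia {N}.
There are 16 candidate sequences in total.
Checking each against the rules leaves 12 sequences.
Count = 12.

12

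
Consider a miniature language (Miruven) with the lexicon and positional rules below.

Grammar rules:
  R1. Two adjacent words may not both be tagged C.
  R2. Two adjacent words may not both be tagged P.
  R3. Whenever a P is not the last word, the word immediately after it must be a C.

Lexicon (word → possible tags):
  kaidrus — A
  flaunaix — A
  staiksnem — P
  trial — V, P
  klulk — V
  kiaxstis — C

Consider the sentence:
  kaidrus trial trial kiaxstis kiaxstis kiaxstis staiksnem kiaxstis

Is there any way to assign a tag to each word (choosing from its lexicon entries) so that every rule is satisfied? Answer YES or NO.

Candidates per position — 1:kaidrus {A}; 2:trial {V,P}; 3:trial {V,P}; 4:kiaxstis {C}; 5:kiaxstis {C}; 6:kiaxstis {C}; 7:staiksnem {P}; 8:kiaxstis {C}.
Rule 1 cannot be satisfied by any choice of tags from the lexicon.
So there is no consistent tagging.

NO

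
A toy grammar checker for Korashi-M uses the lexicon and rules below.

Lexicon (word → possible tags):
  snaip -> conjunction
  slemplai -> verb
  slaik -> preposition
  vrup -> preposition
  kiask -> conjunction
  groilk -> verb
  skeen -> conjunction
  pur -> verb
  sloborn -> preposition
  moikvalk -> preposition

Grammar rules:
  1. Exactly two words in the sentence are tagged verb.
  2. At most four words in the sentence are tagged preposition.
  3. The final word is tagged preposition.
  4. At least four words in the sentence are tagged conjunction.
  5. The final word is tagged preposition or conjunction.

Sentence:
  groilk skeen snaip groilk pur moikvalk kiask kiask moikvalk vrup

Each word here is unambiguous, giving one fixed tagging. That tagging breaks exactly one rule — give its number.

1

Fixed tagging: verb conjunction conjunction verb verb preposition conjunction conjunction preposition preposition.
Checking each rule: R1 ✗, R2 ✓, R3 ✓, R4 ✓, R5 ✓.
Only rule 1 fails.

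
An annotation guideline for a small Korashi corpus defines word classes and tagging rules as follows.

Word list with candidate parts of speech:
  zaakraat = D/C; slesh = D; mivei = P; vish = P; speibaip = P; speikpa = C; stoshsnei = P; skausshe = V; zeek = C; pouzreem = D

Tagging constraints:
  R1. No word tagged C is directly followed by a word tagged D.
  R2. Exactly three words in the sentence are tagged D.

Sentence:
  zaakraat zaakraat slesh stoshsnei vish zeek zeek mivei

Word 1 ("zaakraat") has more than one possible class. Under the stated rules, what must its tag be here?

Candidates per position — 1:zaakraat {D,C}; 2:zaakraat {D,C}; 3:slesh {D}; 4:stoshsnei {P}; 5:vish {P}; 6:zeek {C}; 7:zeek {C}; 8:mivei {P}.
At position 1, choosing C makes rule 1 impossible to satisfy; hence D.
At position 2, choosing C makes rule 1 impossible to satisfy; hence D.
So the tagging must be: D D D P P C C P.
Rule-by-rule: rule 1 satisfied; rule 2 satisfied.

D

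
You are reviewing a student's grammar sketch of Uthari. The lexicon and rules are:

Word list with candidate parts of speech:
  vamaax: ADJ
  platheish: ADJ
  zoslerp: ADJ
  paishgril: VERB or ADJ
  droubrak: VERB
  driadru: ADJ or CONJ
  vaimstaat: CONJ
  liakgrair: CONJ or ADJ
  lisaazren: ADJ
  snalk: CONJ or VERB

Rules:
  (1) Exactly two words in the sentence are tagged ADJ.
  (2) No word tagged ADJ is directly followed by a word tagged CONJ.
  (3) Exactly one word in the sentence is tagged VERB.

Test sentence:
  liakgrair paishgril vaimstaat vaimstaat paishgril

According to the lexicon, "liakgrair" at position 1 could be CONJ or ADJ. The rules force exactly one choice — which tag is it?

ADJ

Candidates per position — 1:liakgrair {CONJ,ADJ}; 2:paishgril {VERB,ADJ}; 3:vaimstaat {CONJ}; 4:vaimstaat {CONJ}; 5:paishgril {VERB,ADJ}.
Position 2: tagging it ADJ would leave rule 2 unsatisfiable, so it must be VERB.
Position 5: tagging it VERB would leave rule 1 unsatisfiable, so it must be ADJ.
Position 1: tagging it CONJ would leave rule 1 unsatisfiable, so it must be ADJ.
So the tagging must be: ADJ VERB CONJ CONJ ADJ.
Checking: rule 1 ok; rule 2 ok; rule 3 ok.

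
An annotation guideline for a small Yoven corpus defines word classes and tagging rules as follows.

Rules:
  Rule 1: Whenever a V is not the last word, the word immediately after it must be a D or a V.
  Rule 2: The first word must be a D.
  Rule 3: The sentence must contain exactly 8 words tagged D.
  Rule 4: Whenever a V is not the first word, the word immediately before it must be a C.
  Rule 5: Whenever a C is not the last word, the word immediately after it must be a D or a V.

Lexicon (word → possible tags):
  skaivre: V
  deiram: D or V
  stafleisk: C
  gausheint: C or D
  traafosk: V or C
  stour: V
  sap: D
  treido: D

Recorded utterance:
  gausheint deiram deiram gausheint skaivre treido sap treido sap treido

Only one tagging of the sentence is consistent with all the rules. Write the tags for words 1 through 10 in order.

Candidates per position — 1:gausheint {C,D}; 2:deiram {D,V}; 3:deiram {D,V}; 4:gausheint {C,D}; 5:skaivre {V}; 6:treido {D}; 7:sap {D}; 8:treido {D}; 9:sap {D}; 10:treido {D}.
Word 1 cannot be C — rule 2 would then fail for every completion. It is D.
Word 2 cannot be V — rule 4 would then fail for every completion. It is D.
Word 3 cannot be V — rule 4 would then fail for every completion. It is D.
Word 4 cannot be D — rule 3 would then fail for every completion. It is C.
The only consistent sequence is: D D D C V D D D D D.
Verifying each rule — rule 1 ok; rule 2 ok; rule 3 ok; rule 4 ok; rule 5 ok.

D D D C V D D D D D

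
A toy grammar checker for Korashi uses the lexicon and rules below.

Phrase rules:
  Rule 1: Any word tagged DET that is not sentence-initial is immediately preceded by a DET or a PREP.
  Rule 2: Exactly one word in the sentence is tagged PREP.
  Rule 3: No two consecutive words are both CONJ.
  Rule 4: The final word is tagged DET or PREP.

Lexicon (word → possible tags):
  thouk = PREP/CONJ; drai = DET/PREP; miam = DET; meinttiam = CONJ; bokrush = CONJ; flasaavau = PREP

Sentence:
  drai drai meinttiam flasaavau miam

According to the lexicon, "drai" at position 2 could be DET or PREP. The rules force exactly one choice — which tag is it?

DET

Candidates per position — 1:drai {DET,PREP}; 2:drai {DET,PREP}; 3:meinttiam {CONJ}; 4:flasaavau {PREP}; 5:miam {DET}.
Position 1: PREP is ruled out by rule 2; that leaves DET.
Position 2: PREP is ruled out by rule 2; that leaves DET.
The only consistent sequence is: DET DET CONJ PREP DET.
Rule-by-rule: rule 1 holds; rule 2 holds; rule 3 holds; rule 4 holds.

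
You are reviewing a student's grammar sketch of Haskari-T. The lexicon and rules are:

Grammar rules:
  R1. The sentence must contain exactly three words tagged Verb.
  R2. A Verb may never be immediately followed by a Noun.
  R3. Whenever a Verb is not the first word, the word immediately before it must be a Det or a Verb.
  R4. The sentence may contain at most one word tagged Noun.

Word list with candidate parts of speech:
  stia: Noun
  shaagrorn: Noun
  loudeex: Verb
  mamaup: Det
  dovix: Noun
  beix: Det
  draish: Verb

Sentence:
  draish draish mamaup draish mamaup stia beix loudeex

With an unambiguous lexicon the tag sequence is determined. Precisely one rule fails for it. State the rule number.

1

Fixed tagging: Verb Verb Det Verb Det Noun Det Verb.
Rule check: R1 fail, R2 pass, R3 pass, R4 pass.
Only rule 1 fails.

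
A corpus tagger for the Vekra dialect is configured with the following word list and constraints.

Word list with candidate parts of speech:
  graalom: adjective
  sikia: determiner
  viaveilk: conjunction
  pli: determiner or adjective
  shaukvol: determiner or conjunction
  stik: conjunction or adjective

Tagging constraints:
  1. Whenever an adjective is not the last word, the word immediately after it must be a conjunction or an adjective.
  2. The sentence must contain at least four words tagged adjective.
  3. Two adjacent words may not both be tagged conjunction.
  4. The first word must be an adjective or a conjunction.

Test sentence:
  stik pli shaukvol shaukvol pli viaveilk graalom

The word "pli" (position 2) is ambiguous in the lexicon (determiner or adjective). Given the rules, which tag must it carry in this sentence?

Candidates per position — 1:stik {conjunction,adjective}; 2:pli {determiner,adjective}; 3:shaukvol {determiner,conjunction}; 4:shaukvol {determiner,conjunction}; 5:pli {determiner,adjective}; 6:viaveilk {conjunction}; 7:graalom {adjective}.
If word 1 were conjunction, no tagging could satisfy rule 2; so word 1 is adjective.
If word 2 were determiner, no tagging could satisfy rule 1; so word 2 is adjective.
If word 3 were determiner, no tagging could satisfy rule 1; so word 3 is conjunction.
If word 4 were conjunction, no tagging could satisfy rule 3; so word 4 is determiner.
If word 5 were determiner, no tagging could satisfy rule 2; so word 5 is adjective.
The unique satisfying tagging is: adjective adjective conjunction determiner adjective conjunction adjective.
Check: rule 1 ✓; rule 2 ✓; rule 3 ✓; rule 4 ✓.

adjective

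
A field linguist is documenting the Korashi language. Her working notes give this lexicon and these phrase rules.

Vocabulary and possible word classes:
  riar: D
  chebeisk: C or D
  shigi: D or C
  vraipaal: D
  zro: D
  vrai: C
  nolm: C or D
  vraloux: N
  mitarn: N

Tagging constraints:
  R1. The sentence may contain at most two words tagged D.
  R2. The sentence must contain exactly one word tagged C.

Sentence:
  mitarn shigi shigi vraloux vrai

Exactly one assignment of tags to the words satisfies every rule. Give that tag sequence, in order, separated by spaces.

N D D N C

Candidates per position — 1:mitarn {N}; 2:shigi {D,C}; 3:shigi {D,C}; 4:vraloux {N}; 5:vrai {C}.
At position 2, choosing C makes rule 2 impossible to satisfy; hence D.
At position 3, choosing C makes rule 2 impossible to satisfy; hence D.
That leaves exactly one tagging: N D D N C.
Rule-by-rule: rule 1 satisfied; rule 2 satisfied.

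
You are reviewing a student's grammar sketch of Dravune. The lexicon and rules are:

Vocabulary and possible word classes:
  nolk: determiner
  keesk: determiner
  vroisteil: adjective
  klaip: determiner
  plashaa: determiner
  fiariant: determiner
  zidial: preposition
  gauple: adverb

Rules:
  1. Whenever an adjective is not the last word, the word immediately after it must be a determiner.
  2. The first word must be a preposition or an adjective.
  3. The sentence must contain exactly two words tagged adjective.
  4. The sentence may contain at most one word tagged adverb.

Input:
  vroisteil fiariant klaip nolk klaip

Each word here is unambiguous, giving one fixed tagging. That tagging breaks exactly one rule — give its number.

3

Fixed tagging: adjective determiner determiner determiner determiner.
Applying the rules: R1 ✓, R2 ✓, R3 ✗, R4 ✓.
Only rule 3 fails.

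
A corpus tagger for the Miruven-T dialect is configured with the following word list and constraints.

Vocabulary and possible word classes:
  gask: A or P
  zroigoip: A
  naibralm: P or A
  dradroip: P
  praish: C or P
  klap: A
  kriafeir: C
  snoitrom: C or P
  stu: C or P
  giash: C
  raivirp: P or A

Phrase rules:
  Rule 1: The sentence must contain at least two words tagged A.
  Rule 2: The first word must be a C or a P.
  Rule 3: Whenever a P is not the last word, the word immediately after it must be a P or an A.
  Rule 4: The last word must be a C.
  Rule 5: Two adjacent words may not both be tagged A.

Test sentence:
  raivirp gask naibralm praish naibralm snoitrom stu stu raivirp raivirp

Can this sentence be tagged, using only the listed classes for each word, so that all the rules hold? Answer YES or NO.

NO

Candidates per position — 1:raivirp {P,A}; 2:gask {A,P}; 3:naibralm {P,A}; 4:praish {C,P}; 5:naibralm {P,A}; 6:snoitrom {C,P}; 7:stu {C,P}; 8:stu {C,P}; 9:raivirp {P,A}; 10:raivirp {P,A}.
Rule 4 cannot be satisfied by any choice of tags from the lexicon.
So there is no consistent tagging.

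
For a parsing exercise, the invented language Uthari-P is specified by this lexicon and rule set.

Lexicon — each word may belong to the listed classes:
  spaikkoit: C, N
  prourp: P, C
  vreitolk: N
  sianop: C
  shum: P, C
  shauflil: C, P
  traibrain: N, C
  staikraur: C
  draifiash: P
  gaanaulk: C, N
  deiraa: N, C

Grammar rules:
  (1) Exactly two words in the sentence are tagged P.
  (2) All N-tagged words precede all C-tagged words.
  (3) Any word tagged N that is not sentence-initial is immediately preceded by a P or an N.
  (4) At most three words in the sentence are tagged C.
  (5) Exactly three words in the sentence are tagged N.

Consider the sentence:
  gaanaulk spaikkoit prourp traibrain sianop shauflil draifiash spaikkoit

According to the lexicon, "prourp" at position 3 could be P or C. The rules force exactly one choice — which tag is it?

Candidates per position — 1:gaanaulk {C,N}; 2:spaikkoit {C,N}; 3:prourp {P,C}; 4:traibrain {N,C}; 5:sianop {C}; 6:shauflil {C,P}; 7:draifiash {P}; 8:spaikkoit {C,N}.
At position 8, choosing N makes rule 2 impossible to satisfy; hence C.
At position 1, choosing C makes rule 5 impossible to satisfy; hence N.
At position 2, choosing C makes rule 5 impossible to satisfy; hence N.
At position 4, choosing C makes rule 5 impossible to satisfy; hence N.
At position 3, choosing C makes rule 2 impossible to satisfy; hence P.
At position 6, choosing P makes rule 1 impossible to satisfy; hence C.
The unique satisfying tagging is: N N P N C C P C.
Rule-by-rule: rule 1 satisfied; rule 2 satisfied; rule 3 satisfied; rule 4 satisfied; rule 5 satisfied.

P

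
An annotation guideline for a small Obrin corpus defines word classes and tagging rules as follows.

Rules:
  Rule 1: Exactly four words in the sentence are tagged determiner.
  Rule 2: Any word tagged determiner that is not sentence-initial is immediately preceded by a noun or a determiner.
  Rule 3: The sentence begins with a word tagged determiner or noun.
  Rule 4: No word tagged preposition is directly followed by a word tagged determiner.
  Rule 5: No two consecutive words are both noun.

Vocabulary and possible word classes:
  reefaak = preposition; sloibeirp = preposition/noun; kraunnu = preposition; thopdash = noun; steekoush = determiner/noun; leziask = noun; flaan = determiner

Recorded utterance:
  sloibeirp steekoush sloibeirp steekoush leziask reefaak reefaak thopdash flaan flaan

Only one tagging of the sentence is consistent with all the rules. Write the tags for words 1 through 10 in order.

noun determiner noun determiner noun preposition preposition noun determiner determiner

Candidates per position — 1:sloibeirp {preposition,noun}; 2:steekoush {determiner,noun}; 3:sloibeirp {preposition,noun}; 4:steekoush {determiner,noun}; 5:leziask {noun}; 6:reefaak {preposition}; 7:reefaak {preposition}; 8:thopdash {noun}; 9:flaan {determiner}; 10:flaan {determiner}.
At position 1, choosing preposition makes rule 3 impossible to satisfy; hence noun.
At position 2, choosing noun makes rule 1 impossible to satisfy; hence determiner.
At position 4, choosing noun makes rule 1 impossible to satisfy; hence determiner.
At position 3, choosing preposition makes rule 2 impossible to satisfy; hence noun.
So the tagging must be: noun determiner noun determiner noun preposition preposition noun determiner determiner.
Verifying each rule — rule 1 ✓; rule 2 ✓; rule 3 ✓; rule 4 ✓; rule 5 ✓.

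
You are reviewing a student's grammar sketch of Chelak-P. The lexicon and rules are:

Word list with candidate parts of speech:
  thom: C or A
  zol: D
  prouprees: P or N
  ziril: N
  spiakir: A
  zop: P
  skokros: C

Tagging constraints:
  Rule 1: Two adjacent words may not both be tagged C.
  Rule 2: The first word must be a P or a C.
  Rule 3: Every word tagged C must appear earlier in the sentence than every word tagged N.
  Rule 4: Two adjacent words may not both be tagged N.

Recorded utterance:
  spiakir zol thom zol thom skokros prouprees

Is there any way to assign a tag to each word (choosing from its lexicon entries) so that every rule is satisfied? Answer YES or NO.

Candidates per position — 1:spiakir {A}; 2:zol {D}; 3:thom {C,A}; 4:zol {D}; 5:thom {C,A}; 6:skokros {C}; 7:prouprees {P,N}.
Rule 2 cannot be satisfied by any choice of tags from the lexicon.
So there is no consistent tagging.

NO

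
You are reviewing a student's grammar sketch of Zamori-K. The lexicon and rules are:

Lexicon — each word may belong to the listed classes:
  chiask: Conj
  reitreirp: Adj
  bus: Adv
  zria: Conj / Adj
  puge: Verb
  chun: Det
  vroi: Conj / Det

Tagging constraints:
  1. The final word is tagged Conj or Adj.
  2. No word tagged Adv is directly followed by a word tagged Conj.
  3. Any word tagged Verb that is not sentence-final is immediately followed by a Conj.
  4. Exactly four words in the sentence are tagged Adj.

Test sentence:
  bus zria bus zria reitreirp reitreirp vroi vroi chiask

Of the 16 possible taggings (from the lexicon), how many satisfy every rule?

Candidates per position — 1:bus {Adv}; 2:zria {Conj,Adj}; 3:bus {Adv}; 4:zria {Conj,Adj}; 5:reitreirp {Adj}; 6:reitreirp {Adj}; 7:vroi {Conj,Det}; 8:vroi {Conj,Det}; 9:chiask {Conj}.
There are 16 candidate sequences in total.
The sequences that satisfy every rule: Adv Adj Adv Adj Adj Adj Conj Conj Conj; Adv Adj Adv Adj Adj Adj Conj Det Conj; Adv Adj Adv Adj Adj Adj Det Conj Conj; Adv Adj Adv Adj Adj Adj Det Det Conj.
Count = 4.

4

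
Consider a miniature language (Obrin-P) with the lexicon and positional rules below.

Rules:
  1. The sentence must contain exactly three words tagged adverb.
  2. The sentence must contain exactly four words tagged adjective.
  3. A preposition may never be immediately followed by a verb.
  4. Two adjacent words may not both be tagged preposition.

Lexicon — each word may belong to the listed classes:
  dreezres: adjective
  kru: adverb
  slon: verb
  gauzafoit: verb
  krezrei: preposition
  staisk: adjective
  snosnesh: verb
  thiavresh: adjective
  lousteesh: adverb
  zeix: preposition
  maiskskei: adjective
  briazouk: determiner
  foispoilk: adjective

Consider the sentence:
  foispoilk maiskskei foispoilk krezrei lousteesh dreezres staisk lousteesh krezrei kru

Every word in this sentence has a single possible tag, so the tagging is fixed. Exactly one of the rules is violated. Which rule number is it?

Fixed tagging: adjective adjective adjective preposition adverb adjective adjective adverb preposition adverb.
Checking each rule: R1 holds, R2 violated, R3 holds, R4 holds.
Only rule 2 fails.

2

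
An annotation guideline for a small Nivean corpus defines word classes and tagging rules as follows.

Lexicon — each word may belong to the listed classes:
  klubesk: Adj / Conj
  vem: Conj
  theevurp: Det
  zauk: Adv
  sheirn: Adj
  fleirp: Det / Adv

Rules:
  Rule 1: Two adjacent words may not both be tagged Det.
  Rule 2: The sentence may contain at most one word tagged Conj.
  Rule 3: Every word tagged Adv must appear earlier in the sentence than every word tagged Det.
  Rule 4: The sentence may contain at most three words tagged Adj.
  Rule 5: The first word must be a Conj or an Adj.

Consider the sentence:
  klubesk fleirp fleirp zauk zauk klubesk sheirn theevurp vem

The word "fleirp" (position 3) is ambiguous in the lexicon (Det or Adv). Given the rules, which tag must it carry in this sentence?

Candidates per position — 1:klubesk {Adj,Conj}; 2:fleirp {Det,Adv}; 3:fleirp {Det,Adv}; 4:zauk {Adv}; 5:zauk {Adv}; 6:klubesk {Adj,Conj}; 7:sheirn {Adj}; 8:theevurp {Det}; 9:vem {Conj}.
Position 1: tagging it Conj would leave rule 2 unsatisfiable, so it must be Adj.
Position 2: tagging it Det would leave rule 3 unsatisfiable, so it must be Adv.
Position 3: tagging it Det would leave rule 3 unsatisfiable, so it must be Adv.
Position 6: tagging it Conj would leave rule 2 unsatisfiable, so it must be Adj.
That leaves exactly one tagging: Adj Adv Adv Adv Adv Adj Adj Det Conj.
Verifying each rule — rule 1 ✓; rule 2 ✓; rule 3 ✓; rule 4 ✓; rule 5 ✓.

Adv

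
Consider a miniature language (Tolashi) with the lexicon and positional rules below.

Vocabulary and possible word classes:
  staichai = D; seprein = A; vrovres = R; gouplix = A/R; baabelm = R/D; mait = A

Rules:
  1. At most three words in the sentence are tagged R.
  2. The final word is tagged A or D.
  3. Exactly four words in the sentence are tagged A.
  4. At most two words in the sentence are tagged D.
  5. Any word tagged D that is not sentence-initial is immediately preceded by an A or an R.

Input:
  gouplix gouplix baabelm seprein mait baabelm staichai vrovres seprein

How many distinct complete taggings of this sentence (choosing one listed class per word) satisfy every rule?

Candidates per position — 1:gouplix {A,R}; 2:gouplix {A,R}; 3:baabelm {R,D}; 4:seprein {A}; 5:mait {A}; 6:baabelm {R,D}; 7:staichai {D}; 8:vrovres {R}; 9:seprein {A}.
There are 16 candidate sequences in total.
The sequences that satisfy every rule: A R D A A R D R A; R A D A A R D R A.
Count = 2.

2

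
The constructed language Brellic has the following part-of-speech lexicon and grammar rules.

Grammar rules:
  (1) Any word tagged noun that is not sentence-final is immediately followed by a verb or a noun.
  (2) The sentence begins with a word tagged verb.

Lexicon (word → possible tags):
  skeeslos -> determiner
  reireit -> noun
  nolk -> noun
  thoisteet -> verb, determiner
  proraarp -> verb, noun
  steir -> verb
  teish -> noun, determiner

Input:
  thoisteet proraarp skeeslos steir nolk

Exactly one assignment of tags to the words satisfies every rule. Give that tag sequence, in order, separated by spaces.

verb verb determiner verb noun

Candidates per position — 1:thoisteet {verb,determiner}; 2:proraarp {verb,noun}; 3:skeeslos {determiner}; 4:steir {verb}; 5:nolk {noun}.
Word 1 cannot be determiner — rule 2 would then fail for every completion. It is verb.
Word 2 cannot be noun — rule 1 would then fail for every completion. It is verb.
The unique satisfying tagging is: verb verb determiner verb noun.
Rule-by-rule: rule 1 holds; rule 2 holds.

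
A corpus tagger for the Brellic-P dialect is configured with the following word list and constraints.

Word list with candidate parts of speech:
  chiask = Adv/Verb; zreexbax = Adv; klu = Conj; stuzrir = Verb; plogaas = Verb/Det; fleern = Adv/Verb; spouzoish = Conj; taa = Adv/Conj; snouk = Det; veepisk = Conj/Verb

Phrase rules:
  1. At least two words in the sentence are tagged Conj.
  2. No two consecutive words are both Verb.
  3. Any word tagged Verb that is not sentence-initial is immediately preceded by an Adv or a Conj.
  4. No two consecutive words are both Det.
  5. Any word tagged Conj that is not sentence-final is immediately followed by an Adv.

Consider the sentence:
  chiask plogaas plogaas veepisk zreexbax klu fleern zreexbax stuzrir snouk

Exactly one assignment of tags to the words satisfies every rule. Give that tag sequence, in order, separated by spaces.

Adv Verb Det Conj Adv Conj Adv Adv Verb Det

Candidates per position — 1:chiask {Adv,Verb}; 2:plogaas {Verb,Det}; 3:plogaas {Verb,Det}; 4:veepisk {Conj,Verb}; 5:zreexbax {Adv}; 6:klu {Conj}; 7:fleern {Adv,Verb}; 8:zreexbax {Adv}; 9:stuzrir {Verb}; 10:snouk {Det}.
If word 3 were Verb, no tagging could satisfy rule 3; so word 3 is Det.
If word 4 were Verb, no tagging could satisfy rule 1; so word 4 is Conj.
If word 7 were Verb, no tagging could satisfy rule 5; so word 7 is Adv.
If word 2 were Det, no tagging could satisfy rule 4; so word 2 is Verb.
If word 1 were Verb, no tagging could satisfy rule 2; so word 1 is Adv.
So the tagging must be: Adv Verb Det Conj Adv Conj Adv Adv Verb Det.
Checking: rule 1 satisfied; rule 2 satisfied; rule 3 satisfied; rule 4 satisfied; rule 5 satisfied.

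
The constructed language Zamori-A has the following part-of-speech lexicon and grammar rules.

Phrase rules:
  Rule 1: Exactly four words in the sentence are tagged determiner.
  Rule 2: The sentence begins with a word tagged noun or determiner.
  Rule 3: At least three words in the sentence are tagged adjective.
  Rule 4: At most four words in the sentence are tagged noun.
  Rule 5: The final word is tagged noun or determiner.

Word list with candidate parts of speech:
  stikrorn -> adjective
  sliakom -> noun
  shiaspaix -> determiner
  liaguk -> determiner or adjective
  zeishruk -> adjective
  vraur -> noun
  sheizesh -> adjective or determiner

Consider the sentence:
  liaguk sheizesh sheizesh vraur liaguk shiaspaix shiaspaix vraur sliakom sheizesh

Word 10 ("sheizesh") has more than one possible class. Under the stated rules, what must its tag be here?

Candidates per position — 1:liaguk {determiner,adjective}; 2:sheizesh {adjective,determiner}; 3:sheizesh {adjective,determiner}; 4:vraur {noun}; 5:liaguk {determiner,adjective}; 6:shiaspaix {determiner}; 7:shiaspaix {determiner}; 8:vraur {noun}; 9:sliakom {noun}; 10:sheizesh {adjective,determiner}.
If word 1 were adjective, no tagging could satisfy rule 2; so word 1 is determiner.
If word 10 were adjective, no tagging could satisfy rule 5; so word 10 is determiner.
If word 2 were determiner, no tagging could satisfy rule 1; so word 2 is adjective.
If word 3 were determiner, no tagging could satisfy rule 1; so word 3 is adjective.
If word 5 were determiner, no tagging could satisfy rule 1; so word 5 is adjective.
That leaves exactly one tagging: determiner adjective adjective noun adjective determiner determiner noun noun determiner.
Check: rule 1 ok; rule 2 ok; rule 3 ok; rule 4 ok; rule 5 ok.

determiner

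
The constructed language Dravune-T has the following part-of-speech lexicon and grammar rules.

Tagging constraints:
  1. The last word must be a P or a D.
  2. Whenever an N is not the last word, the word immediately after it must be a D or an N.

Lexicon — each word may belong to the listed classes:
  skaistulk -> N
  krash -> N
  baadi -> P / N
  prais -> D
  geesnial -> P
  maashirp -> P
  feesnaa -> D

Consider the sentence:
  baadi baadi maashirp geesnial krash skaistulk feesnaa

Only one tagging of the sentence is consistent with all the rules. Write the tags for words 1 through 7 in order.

Candidates per position — 1:baadi {P,N}; 2:baadi {P,N}; 3:maashirp {P}; 4:geesnial {P}; 5:krash {N}; 6:skaistulk {N}; 7:feesnaa {D}.
At position 1, choosing N makes rule 2 impossible to satisfy; hence P.
At position 2, choosing N makes rule 2 impossible to satisfy; hence P.
So the tagging must be: P P P P N N D.
Verifying each rule — rule 1 ok; rule 2 ok.

P P P P N N D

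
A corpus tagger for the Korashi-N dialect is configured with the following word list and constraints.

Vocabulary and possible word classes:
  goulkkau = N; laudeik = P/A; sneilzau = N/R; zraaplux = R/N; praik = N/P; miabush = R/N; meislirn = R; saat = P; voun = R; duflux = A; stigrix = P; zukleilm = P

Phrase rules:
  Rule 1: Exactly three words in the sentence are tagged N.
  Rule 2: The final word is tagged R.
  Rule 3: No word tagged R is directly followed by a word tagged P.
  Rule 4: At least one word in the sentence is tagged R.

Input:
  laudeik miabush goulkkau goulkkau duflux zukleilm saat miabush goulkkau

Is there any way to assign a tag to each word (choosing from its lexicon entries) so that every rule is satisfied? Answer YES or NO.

Candidates per position — 1:laudeik {P,A}; 2:miabush {R,N}; 3:goulkkau {N}; 4:goulkkau {N}; 5:duflux {A}; 6:zukleilm {P}; 7:saat {P}; 8:miabush {R,N}; 9:goulkkau {N}.
Rule 2 cannot be satisfied by any choice of tags from the lexicon.
So there is no consistent tagging.

NO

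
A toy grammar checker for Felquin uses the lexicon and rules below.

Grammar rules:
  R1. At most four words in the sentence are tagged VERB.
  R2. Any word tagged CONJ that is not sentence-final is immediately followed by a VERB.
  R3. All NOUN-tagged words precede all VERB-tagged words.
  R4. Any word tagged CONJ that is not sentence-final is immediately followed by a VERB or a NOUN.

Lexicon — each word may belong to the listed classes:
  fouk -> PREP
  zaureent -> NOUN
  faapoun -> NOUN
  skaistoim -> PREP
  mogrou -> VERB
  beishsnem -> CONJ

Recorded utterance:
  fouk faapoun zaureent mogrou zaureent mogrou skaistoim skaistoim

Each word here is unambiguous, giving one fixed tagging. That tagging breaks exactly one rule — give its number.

3

Fixed tagging: PREP NOUN NOUN VERB NOUN VERB PREP PREP.
Checking each rule: R1 ✓, R2 ✓, R3 ✗, R4 ✓.
Only rule 3 fails.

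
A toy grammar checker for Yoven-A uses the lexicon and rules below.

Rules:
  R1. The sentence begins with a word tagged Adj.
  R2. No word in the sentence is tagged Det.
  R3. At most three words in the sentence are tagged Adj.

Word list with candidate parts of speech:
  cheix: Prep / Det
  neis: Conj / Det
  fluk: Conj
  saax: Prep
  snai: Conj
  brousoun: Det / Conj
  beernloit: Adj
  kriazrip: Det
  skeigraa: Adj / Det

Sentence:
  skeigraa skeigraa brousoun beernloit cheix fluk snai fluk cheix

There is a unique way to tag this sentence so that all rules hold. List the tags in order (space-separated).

Adj Adj Conj Adj Prep Conj Conj Conj Prep

Candidates per position — 1:skeigraa {Adj,Det}; 2:skeigraa {Adj,Det}; 3:brousoun {Det,Conj}; 4:beernloit {Adj}; 5:cheix {Prep,Det}; 6:fluk {Conj}; 7:snai {Conj}; 8:fluk {Conj}; 9:cheix {Prep,Det}.
Word 1 cannot be Det — rule 1 would then fail for every completion. It is Adj.
Word 2 cannot be Det — rule 2 would then fail for every completion. It is Adj.
Word 3 cannot be Det — rule 2 would then fail for every completion. It is Conj.
Word 5 cannot be Det — rule 2 would then fail for every completion. It is Prep.
Word 9 cannot be Det — rule 2 would then fail for every completion. It is Prep.
That leaves exactly one tagging: Adj Adj Conj Adj Prep Conj Conj Conj Prep.
Rule-by-rule: rule 1 ✓; rule 2 ✓; rule 3 ✓.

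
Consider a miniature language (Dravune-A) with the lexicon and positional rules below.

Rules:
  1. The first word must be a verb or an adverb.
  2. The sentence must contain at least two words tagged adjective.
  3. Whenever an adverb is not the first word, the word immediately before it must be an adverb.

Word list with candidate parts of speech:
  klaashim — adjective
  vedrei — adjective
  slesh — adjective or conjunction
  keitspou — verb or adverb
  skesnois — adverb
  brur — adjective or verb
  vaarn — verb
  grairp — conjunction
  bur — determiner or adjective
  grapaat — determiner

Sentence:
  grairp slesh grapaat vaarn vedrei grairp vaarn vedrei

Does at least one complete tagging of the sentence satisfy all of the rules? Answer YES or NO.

NO

Candidates per position — 1:grairp {conjunction}; 2:slesh {adjective,conjunction}; 3:grapaat {determiner}; 4:vaarn {verb}; 5:vedrei {adjective}; 6:grairp {conjunction}; 7:vaarn {verb}; 8:vedrei {adjective}.
Rule 1 cannot be satisfied by any choice of tags from the lexicon.
So there is no consistent tagging.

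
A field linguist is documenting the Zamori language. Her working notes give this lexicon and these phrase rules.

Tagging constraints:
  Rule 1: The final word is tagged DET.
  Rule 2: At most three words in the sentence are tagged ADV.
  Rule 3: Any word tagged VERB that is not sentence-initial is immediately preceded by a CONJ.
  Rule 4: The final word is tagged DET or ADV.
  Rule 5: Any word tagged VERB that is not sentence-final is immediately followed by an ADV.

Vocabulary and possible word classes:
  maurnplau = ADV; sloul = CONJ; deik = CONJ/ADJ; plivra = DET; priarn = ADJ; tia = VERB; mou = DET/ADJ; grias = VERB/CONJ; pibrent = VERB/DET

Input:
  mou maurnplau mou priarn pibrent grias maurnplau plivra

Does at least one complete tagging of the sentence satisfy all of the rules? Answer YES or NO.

YES

Candidates per position — 1:mou {DET,ADJ}; 2:maurnplau {ADV}; 3:mou {DET,ADJ}; 4:priarn {ADJ}; 5:pibrent {VERB,DET}; 6:grias {VERB,CONJ}; 7:maurnplau {ADV}; 8:plivra {DET}.
One satisfying assignment: DET ADV ADJ ADJ DET CONJ ADV DET.
Check: rule 1 satisfied; rule 2 satisfied; rule 3 satisfied; rule 4 satisfied; rule 5 satisfied.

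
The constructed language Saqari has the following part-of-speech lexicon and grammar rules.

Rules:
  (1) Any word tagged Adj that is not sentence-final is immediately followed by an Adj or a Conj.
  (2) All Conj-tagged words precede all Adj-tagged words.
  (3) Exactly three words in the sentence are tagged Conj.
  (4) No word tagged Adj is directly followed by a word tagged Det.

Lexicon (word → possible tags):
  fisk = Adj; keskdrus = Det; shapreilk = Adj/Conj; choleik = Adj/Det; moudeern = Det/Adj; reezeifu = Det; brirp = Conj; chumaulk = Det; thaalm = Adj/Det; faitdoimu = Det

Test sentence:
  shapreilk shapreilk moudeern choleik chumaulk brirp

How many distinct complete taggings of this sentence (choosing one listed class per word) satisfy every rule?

1

Candidates per position — 1:shapreilk {Adj,Conj}; 2:shapreilk {Adj,Conj}; 3:moudeern {Det,Adj}; 4:choleik {Adj,Det}; 5:chumaulk {Det}; 6:brirp {Conj}.
There are 16 candidate sequences in total.
The sequences that satisfy every rule: Conj Conj Det Det Det Conj.
Count = 1.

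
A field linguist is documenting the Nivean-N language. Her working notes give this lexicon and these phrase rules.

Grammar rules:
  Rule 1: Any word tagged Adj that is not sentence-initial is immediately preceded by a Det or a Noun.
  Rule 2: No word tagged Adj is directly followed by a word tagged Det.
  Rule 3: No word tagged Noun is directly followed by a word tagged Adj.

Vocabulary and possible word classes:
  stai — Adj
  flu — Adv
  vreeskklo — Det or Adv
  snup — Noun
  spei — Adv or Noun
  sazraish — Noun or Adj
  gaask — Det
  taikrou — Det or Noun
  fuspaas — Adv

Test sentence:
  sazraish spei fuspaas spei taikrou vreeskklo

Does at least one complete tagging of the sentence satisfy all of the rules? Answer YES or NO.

YES

Candidates per position — 1:sazraish {Noun,Adj}; 2:spei {Adv,Noun}; 3:fuspaas {Adv}; 4:spei {Adv,Noun}; 5:taikrou {Det,Noun}; 6:vreeskklo {Det,Adv}.
One satisfying assignment: Adj Adv Adv Adv Noun Det.
Rule-by-rule: rule 1 holds; rule 2 holds; rule 3 holds.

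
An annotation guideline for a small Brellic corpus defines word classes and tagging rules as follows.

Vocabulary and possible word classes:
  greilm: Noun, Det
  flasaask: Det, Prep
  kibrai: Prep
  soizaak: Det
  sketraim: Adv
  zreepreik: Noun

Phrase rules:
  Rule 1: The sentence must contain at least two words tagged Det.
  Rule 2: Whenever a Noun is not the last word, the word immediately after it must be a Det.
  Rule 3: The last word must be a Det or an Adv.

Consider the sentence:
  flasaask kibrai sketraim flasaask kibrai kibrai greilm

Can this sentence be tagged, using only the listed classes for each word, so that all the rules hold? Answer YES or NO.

YES

Candidates per position — 1:flasaask {Det,Prep}; 2:kibrai {Prep}; 3:sketraim {Adv}; 4:flasaask {Det,Prep}; 5:kibrai {Prep}; 6:kibrai {Prep}; 7:greilm {Noun,Det}.
One satisfying assignment: Det Prep Adv Prep Prep Prep Det.
Checking: rule 1 holds; rule 2 holds; rule 3 holds.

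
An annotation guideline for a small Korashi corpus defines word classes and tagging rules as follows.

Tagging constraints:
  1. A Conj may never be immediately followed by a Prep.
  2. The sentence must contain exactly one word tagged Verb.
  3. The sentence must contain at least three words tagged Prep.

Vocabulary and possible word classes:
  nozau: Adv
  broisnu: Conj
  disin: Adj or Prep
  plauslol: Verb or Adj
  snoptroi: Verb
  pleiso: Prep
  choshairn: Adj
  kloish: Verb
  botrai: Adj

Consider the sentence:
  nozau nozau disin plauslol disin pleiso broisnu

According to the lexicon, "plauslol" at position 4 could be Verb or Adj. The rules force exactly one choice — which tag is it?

Candidates per position — 1:nozau {Adv}; 2:nozau {Adv}; 3:disin {Adj,Prep}; 4:plauslol {Verb,Adj}; 5:disin {Adj,Prep}; 6:pleiso {Prep}; 7:broisnu {Conj}.
Position 3: tagging it Adj would leave rule 3 unsatisfiable, so it must be Prep.
Position 4: tagging it Adj would leave rule 2 unsatisfiable, so it must be Verb.
Position 5: tagging it Adj would leave rule 3 unsatisfiable, so it must be Prep.
The unique satisfying tagging is: Adv Adv Prep Verb Prep Prep Conj.
Checking: rule 1 holds; rule 2 holds; rule 3 holds.

Verb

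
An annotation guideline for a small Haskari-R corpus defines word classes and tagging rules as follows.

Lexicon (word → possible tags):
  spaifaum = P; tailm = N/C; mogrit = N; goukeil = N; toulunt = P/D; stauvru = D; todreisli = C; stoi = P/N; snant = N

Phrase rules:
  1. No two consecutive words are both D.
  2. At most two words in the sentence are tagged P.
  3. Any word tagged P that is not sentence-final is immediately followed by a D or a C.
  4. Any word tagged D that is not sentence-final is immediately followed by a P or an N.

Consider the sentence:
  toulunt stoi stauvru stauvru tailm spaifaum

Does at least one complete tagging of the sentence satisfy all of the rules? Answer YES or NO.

Candidates per position — 1:toulunt {P,D}; 2:stoi {P,N}; 3:stauvru {D}; 4:stauvru {D}; 5:tailm {N,C}; 6:spaifaum {P}.
Rule 1 cannot be satisfied by any choice of tags from the lexicon.
So there is no consistent tagging.

NO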